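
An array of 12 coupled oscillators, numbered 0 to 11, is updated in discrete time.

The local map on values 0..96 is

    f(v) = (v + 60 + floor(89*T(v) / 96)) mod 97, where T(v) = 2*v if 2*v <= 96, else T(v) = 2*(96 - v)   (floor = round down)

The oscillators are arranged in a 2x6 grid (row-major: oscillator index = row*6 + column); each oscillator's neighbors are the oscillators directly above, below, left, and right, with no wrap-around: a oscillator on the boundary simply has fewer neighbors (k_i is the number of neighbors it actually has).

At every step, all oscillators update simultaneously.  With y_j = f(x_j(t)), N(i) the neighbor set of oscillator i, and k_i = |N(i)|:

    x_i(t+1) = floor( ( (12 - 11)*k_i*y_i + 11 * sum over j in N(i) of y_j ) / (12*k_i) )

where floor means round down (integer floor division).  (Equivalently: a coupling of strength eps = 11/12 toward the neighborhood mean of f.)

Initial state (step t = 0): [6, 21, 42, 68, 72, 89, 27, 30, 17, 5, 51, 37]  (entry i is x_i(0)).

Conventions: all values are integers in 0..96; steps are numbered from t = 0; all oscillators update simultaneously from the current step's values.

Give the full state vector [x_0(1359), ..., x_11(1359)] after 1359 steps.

Answer: [76, 76, 76, 76, 76, 76, 76, 76, 76, 76, 76, 76]
Key observation: The state at step 20, [76, 76, 76, 76, 76, 76, 76, 76, 76, 76, 76, 76], reappears at step 21: the system is in a cycle of period 1 from step 20 on.  Therefore the state at step 1359 equals the state at step 20 + ((1359 - 20) mod 1) = 20, which is [76, 76, 76, 76, 76, 76, 76, 76, 76, 76, 76, 76].

Derivation:
t=0: [6, 21, 42, 68, 72, 89, 27, 30, 17, 5, 51, 37]
t=1: [34, 65, 41, 78, 51, 72, 60, 26, 63, 34, 67, 35]
t=2: [84, 61, 81, 48, 72, 35, 51, 82, 61, 79, 44, 79]
t=3: [46, 71, 60, 68, 53, 74, 63, 59, 72, 60, 76, 74]
t=4: [84, 90, 81, 90, 79, 85, 91, 82, 88, 79, 86, 76]
t=5: [63, 69, 64, 71, 66, 73, 68, 64, 70, 65, 73, 68]
t=6: [82, 85, 81, 84, 79, 82, 86, 82, 85, 80, 83, 78]
t=7: [67, 70, 68, 71, 69, 73, 69, 67, 70, 69, 72, 70]
t=8: [81, 82, 80, 81, 79, 81, 82, 81, 82, 80, 81, 78]
t=9: [70, 71, 70, 72, 71, 73, 70, 70, 71, 70, 72, 71]
t=10: [80, 80, 79, 80, 78, 79, 81, 80, 80, 79, 80, 78]
t=11: [71, 72, 72, 73, 72, 73, 71, 71, 72, 72, 73, 72]
t=12: [79, 79, 78, 78, 78, 78, 80, 79, 79, 78, 78, 78]
t=13: [72, 73, 73, 74, 74, 74, 72, 72, 73, 73, 74, 74]
t=14: [78, 78, 77, 77, 77, 77, 79, 78, 78, 77, 77, 77]
t=15: [73, 74, 74, 75, 75, 75, 73, 73, 74, 74, 75, 75]
t=16: [77, 77, 76, 76, 76, 76, 78, 77, 77, 76, 76, 76]
t=17: [74, 75, 75, 76, 76, 76, 74, 74, 75, 75, 76, 76]
t=18: [76, 76, 76, 76, 76, 76, 77, 76, 76, 76, 76, 76]
t=19: [75, 76, 76, 76, 76, 76, 75, 75, 76, 76, 76, 76]
t=20: [76, 76, 76, 76, 76, 76, 76, 76, 76, 76, 76, 76]
t=21: [76, 76, 76, 76, 76, 76, 76, 76, 76, 76, 76, 76]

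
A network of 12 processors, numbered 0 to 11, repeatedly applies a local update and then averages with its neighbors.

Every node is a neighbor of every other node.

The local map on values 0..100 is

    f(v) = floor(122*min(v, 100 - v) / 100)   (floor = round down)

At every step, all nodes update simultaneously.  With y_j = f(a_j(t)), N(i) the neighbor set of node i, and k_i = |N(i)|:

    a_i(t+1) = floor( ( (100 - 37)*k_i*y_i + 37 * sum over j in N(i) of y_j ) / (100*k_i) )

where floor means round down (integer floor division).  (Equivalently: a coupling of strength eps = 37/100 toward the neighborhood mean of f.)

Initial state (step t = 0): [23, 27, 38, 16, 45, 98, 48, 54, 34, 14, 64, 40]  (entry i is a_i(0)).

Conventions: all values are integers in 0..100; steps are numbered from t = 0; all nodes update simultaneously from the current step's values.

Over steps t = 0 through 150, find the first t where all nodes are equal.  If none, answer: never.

Simulating step by step:
t=0: [23, 27, 38, 16, 45, 98, 48, 54, 34, 14, 64, 40]  (not all equal)
t=1: [31, 34, 42, 26, 47, 16, 49, 48, 39, 25, 40, 43]  (not all equal)
t=2: [39, 42, 48, 36, 51, 29, 53, 52, 45, 35, 46, 48]  (not all equal)
t=3: [48, 51, 55, 46, 55, 41, 54, 55, 52, 45, 54, 55]  (not all equal)
t=4: [56, 57, 54, 55, 54, 52, 55, 54, 56, 54, 55, 54]  (not all equal)
t=5: [53, 53, 55, 54, 55, 56, 54, 55, 53, 55, 54, 55]  (not all equal)
t=6: [56, 56, 54, 55, 54, 53, 55, 54, 56, 54, 55, 54]  (not all equal)
t=7: [53, 53, 55, 54, 55, 56, 54, 55, 53, 55, 54, 55]  (not all equal)

Answer: never
Key observation: The state at step 5 reappears at step 7 — the system is in a cycle of period 2 from step 5 on.  No step 0..7 is synchronized, and the cycle repeats forever, so no step up to 150 (or ever) has all nodes equal.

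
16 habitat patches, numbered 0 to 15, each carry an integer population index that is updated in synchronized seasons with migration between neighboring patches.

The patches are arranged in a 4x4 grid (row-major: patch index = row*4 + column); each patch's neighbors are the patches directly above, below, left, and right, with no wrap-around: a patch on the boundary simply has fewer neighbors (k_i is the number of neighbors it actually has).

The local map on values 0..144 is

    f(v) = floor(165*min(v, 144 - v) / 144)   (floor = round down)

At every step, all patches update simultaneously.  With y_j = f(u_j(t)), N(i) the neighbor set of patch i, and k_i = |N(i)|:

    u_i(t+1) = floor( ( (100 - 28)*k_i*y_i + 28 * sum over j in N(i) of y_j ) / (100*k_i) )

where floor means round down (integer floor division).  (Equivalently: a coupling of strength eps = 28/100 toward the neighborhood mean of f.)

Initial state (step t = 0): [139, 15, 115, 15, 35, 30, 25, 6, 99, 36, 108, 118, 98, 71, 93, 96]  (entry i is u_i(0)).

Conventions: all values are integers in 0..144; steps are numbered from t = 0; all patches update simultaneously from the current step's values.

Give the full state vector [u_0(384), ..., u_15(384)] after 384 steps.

Simulating step by step:
t=0: [139, 15, 115, 15, 35, 30, 25, 6, 99, 36, 108, 118, 98, 71, 93, 96]
t=1: [11, 18, 29, 17, 37, 33, 28, 11, 49, 44, 40, 30, 55, 72, 58, 51]
t=2: [17, 22, 30, 19, 40, 36, 31, 16, 54, 51, 45, 35, 64, 75, 64, 55]
t=3: [23, 26, 32, 22, 43, 40, 35, 21, 60, 58, 51, 41, 72, 75, 70, 61]
t=4: [29, 30, 34, 26, 48, 45, 40, 27, 67, 65, 58, 47, 79, 78, 76, 67]
t=5: [36, 35, 37, 30, 54, 51, 45, 33, 73, 72, 64, 54, 74, 75, 75, 72]
t=6: [43, 41, 41, 35, 60, 58, 51, 40, 79, 79, 71, 61, 80, 79, 78, 78]
t=7: [51, 48, 46, 41, 66, 64, 58, 47, 73, 73, 77, 68, 73, 74, 75, 74]
t=8: [59, 56, 53, 47, 73, 71, 65, 55, 80, 80, 75, 74, 80, 80, 78, 79]
t=9: [68, 65, 61, 55, 78, 78, 73, 64, 73, 73, 78, 77, 73, 73, 75, 74]
t=10: [76, 73, 70, 65, 75, 75, 78, 73, 80, 80, 76, 76, 81, 80, 78, 79]
t=11: [77, 80, 79, 75, 78, 78, 76, 79, 73, 73, 76, 77, 72, 73, 74, 74]
t=12: [75, 73, 74, 77, 75, 75, 76, 74, 80, 80, 77, 76, 81, 81, 79, 79]
t=13: [79, 80, 79, 77, 78, 78, 77, 79, 73, 73, 75, 76, 72, 72, 74, 74]
t=14: [74, 73, 74, 75, 75, 75, 75, 74, 80, 80, 78, 77, 81, 81, 80, 79]
t=15: [80, 80, 79, 79, 78, 78, 78, 79, 73, 73, 75, 76, 72, 72, 73, 74]
t=16: [73, 73, 74, 74, 75, 75, 75, 74, 80, 80, 78, 77, 81, 81, 80, 79]
t=17: [80, 80, 80, 80, 78, 78, 78, 79, 73, 73, 75, 76, 72, 72, 73, 74]
t=18: [73, 73, 73, 73, 75, 75, 75, 74, 80, 80, 78, 77, 81, 81, 80, 79]
t=19: [80, 80, 80, 80, 78, 78, 78, 79, 73, 73, 75, 76, 72, 72, 73, 74]

Answer: [73, 73, 73, 73, 75, 75, 75, 74, 80, 80, 78, 77, 81, 81, 80, 79]
Key observation: The state at step 17, [80, 80, 80, 80, 78, 78, 78, 79, 73, 73, 75, 76, 72, 72, 73, 74], reappears at step 19: the system is in a cycle of period 2 from step 17 on.  Therefore the state at step 384 equals the state at step 17 + ((384 - 17) mod 2) = 18, which is [73, 73, 73, 73, 75, 75, 75, 74, 80, 80, 78, 77, 81, 81, 80, 79].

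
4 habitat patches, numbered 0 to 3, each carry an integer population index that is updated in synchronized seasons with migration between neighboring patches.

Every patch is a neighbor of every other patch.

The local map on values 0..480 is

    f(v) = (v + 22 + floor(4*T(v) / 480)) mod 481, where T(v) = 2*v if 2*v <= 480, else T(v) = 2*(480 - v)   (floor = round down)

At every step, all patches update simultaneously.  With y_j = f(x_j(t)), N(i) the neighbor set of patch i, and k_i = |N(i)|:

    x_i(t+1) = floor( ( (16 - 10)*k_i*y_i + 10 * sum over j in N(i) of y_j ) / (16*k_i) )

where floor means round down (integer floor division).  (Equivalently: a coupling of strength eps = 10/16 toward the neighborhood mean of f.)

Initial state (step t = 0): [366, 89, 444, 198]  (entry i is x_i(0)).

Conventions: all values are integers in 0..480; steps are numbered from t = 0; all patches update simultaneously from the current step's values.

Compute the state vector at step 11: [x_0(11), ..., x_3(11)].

Simulating step by step:
t=0: [366, 89, 444, 198]
t=1: [312, 266, 325, 285]
t=2: [323, 316, 326, 319]
t=3: [345, 344, 345, 344]
t=4: [368, 368, 368, 368]
t=5: [391, 391, 391, 391]
t=6: [414, 414, 414, 414]
t=7: [437, 437, 437, 437]
t=8: [459, 459, 459, 459]
t=9: [0, 0, 0, 0]
t=10: [22, 22, 22, 22]
t=11: [44, 44, 44, 44]

Answer: [44, 44, 44, 44]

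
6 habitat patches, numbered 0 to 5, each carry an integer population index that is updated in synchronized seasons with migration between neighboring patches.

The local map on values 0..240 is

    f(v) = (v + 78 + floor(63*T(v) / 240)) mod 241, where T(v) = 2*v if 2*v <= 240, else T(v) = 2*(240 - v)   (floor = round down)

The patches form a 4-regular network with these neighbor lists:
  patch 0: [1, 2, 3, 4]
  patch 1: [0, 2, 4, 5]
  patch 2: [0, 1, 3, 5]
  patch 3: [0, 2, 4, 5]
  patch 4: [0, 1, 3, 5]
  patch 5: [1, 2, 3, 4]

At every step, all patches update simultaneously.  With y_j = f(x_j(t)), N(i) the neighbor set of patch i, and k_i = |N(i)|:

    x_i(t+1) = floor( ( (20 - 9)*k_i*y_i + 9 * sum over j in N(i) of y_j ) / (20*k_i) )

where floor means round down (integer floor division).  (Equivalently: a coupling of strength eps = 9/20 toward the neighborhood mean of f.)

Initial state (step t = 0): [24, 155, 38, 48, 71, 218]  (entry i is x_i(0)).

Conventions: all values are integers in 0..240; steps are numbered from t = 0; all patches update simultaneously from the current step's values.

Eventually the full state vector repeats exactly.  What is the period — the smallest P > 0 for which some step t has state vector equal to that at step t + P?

Answer: 2
Key observation: The state at step 9, [140, 73, 134, 140, 134, 73], reappears at step 11 — and no state repeats earlier — so the cycle the system enters has period 2.

Derivation:
t=0: [24, 155, 38, 48, 71, 218]
t=1: [119, 76, 115, 139, 143, 93]
t=2: [39, 137, 58, 47, 68, 150]
t=3: [134, 73, 130, 140, 138, 77]
t=4: [44, 134, 62, 46, 64, 137]
t=5: [138, 72, 133, 139, 135, 74]
t=6: [45, 133, 63, 46, 63, 134]
t=7: [139, 72, 134, 139, 134, 73]
t=8: [46, 133, 63, 46, 63, 134]
t=9: [140, 73, 134, 140, 134, 73]
t=10: [46, 134, 63, 46, 63, 134]
t=11: [140, 73, 134, 140, 134, 73]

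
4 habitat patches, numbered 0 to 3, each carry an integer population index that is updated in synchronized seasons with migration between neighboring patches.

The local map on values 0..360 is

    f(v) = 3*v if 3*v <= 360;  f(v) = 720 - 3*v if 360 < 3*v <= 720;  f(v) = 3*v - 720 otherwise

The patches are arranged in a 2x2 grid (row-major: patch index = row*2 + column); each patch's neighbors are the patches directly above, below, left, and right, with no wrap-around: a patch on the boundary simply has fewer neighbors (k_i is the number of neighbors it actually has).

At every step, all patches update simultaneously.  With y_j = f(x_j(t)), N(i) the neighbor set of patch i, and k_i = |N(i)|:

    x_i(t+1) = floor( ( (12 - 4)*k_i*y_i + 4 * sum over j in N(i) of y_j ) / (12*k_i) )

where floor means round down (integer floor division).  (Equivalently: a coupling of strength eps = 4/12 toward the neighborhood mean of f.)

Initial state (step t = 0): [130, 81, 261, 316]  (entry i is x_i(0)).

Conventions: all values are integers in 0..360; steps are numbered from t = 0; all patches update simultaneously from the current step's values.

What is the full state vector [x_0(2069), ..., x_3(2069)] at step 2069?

Simulating step by step:
t=0: [130, 81, 261, 316]
t=1: [271, 255, 135, 203]
t=2: [122, 64, 244, 134]
t=3: [270, 240, 120, 246]
t=4: [120, 18, 258, 72]
t=5: [258, 132, 132, 162]
t=6: [144, 264, 264, 264]
t=7: [216, 108, 108, 72]
t=8: [156, 264, 264, 252]
t=9: [192, 96, 96, 48]
t=10: [192, 240, 240, 192]
t=11: [96, 48, 48, 96]
t=12: [240, 192, 192, 240]
t=13: [48, 96, 96, 48]
t=14: [192, 240, 240, 192]

Answer: [48, 96, 96, 48]
Key observation: The state at step 10, [192, 240, 240, 192], reappears at step 14: the system is in a cycle of period 4 from step 10 on.  Therefore the state at step 2069 equals the state at step 10 + ((2069 - 10) mod 4) = 13, which is [48, 96, 96, 48].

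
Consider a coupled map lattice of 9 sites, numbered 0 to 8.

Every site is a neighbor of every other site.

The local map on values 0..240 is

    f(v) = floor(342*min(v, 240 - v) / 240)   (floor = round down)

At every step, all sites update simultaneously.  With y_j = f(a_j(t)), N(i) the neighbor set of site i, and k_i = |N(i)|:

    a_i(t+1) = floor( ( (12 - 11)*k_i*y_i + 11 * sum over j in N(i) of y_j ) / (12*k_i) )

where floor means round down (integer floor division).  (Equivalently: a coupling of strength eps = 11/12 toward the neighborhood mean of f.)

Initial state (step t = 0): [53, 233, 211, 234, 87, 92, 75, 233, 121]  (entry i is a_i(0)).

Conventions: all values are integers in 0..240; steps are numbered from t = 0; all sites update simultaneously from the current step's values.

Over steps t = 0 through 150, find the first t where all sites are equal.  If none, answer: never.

Simulating step by step:
t=0: [53, 233, 211, 234, 87, 92, 75, 233, 121]  (not all equal)
t=1: [74, 76, 75, 76, 73, 72, 73, 76, 71]  (not all equal)
t=2: [105, 105, 105, 105, 105, 105, 105, 105, 105]  (all equal)

Answer: 2
Key observation: Synchronization is absorbing here: once all sites are equal they stay equal, and step 2 is the first all-equal step.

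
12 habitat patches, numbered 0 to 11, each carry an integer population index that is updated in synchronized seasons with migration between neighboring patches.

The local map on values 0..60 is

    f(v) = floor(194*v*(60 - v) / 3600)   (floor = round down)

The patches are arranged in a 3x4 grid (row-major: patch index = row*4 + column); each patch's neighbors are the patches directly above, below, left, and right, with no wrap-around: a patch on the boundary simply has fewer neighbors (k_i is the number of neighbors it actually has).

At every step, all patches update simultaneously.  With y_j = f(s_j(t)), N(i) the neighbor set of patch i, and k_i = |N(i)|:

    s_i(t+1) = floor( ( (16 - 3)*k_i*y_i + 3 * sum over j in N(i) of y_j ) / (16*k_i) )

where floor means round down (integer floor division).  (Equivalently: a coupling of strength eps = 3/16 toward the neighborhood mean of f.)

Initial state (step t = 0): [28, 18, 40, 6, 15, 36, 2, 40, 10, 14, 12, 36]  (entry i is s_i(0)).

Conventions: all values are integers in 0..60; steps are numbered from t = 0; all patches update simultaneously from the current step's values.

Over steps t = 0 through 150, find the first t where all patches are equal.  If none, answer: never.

Simulating step by step:
t=0: [28, 18, 40, 6, 15, 36, 2, 40, 10, 14, 12, 36]  (not all equal)
t=1: [46, 41, 38, 21, 36, 42, 12, 39, 27, 34, 30, 44]  (not all equal)
t=2: [35, 40, 43, 44, 45, 40, 33, 42, 47, 46, 46, 38]  (not all equal)
t=3: [45, 43, 39, 37, 36, 42, 46, 40, 32, 34, 35, 43]  (not all equal)
t=4: [37, 39, 43, 44, 45, 40, 35, 42, 47, 46, 45, 40]  (not all equal)
t=5: [44, 43, 39, 37, 36, 42, 45, 40, 32, 34, 37, 42]  (not all equal)
t=6: [38, 39, 43, 44, 45, 40, 37, 42, 47, 46, 44, 40]  (not all equal)
t=7: [44, 43, 39, 37, 36, 42, 44, 40, 32, 34, 37, 42]  (not all equal)
t=8: [38, 39, 43, 44, 45, 40, 38, 42, 47, 46, 44, 40]  (not all equal)
t=9: [44, 43, 39, 37, 36, 42, 44, 40, 32, 34, 37, 42]  (not all equal)

Answer: never
Key observation: The state at step 7 reappears at step 9 — the system is in a cycle of period 2 from step 7 on.  No step 0..9 is synchronized, and the cycle repeats forever, so no step up to 150 (or ever) has all patches equal.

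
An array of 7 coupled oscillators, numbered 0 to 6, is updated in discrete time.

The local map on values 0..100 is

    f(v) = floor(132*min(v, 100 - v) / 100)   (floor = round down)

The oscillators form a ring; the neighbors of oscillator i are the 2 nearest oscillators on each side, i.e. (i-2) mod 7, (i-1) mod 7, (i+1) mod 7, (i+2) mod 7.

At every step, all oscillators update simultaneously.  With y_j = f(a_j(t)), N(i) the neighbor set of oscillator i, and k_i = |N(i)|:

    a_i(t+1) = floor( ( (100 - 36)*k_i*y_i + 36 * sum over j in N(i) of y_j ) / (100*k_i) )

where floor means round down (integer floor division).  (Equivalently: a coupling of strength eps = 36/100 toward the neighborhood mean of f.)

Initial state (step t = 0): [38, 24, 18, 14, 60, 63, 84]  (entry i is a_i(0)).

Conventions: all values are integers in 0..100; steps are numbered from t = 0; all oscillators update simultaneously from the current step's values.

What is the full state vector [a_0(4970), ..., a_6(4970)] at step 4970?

Simulating step by step:
t=0: [38, 24, 18, 14, 60, 63, 84]
t=1: [43, 29, 28, 25, 43, 43, 29]
t=2: [50, 38, 39, 37, 50, 52, 42]
t=3: [61, 51, 53, 51, 61, 61, 57]
t=4: [53, 61, 60, 61, 53, 52, 55]
t=5: [59, 52, 53, 53, 59, 61, 59]
t=6: [55, 61, 60, 60, 55, 52, 54]
t=7: [58, 52, 53, 53, 58, 61, 59]
t=8: [55, 61, 60, 60, 55, 52, 54]

Answer: [55, 61, 60, 60, 55, 52, 54]
Key observation: The state at step 6, [55, 61, 60, 60, 55, 52, 54], reappears at step 8: the system is in a cycle of period 2 from step 6 on.  Therefore the state at step 4970 equals the state at step 6 + ((4970 - 6) mod 2) = 6, which is [55, 61, 60, 60, 55, 52, 54].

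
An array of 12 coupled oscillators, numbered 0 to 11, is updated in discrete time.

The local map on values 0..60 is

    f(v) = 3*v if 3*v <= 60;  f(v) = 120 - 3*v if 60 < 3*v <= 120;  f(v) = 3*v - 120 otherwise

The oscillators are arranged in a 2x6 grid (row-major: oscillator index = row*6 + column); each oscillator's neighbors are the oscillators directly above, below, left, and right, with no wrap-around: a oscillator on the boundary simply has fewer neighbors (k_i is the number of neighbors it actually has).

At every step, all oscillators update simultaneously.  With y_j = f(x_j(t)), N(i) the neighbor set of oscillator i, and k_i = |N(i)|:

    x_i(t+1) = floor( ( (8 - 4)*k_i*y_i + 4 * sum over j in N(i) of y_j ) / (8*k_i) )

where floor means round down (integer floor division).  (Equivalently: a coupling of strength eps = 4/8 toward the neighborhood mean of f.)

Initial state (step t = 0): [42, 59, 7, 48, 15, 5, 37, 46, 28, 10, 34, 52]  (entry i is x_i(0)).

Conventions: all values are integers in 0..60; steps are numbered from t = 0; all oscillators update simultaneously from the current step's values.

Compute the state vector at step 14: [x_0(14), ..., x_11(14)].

Answer: [12, 31, 47, 36, 14, 12, 13, 32, 46, 36, 15, 12]

Derivation:
t=0: [42, 59, 7, 48, 15, 5, 37, 46, 28, 10, 34, 52]
t=1: [19, 36, 30, 28, 32, 27, 10, 26, 29, 28, 27, 26]
t=2: [39, 27, 28, 33, 31, 36, 39, 33, 34, 36, 36, 40]
t=3: [12, 29, 31, 23, 21, 12, 7, 20, 20, 14, 12, 6]
t=4: [31, 37, 37, 46, 49, 36, 34, 49, 51, 45, 37, 27]
t=5: [20, 15, 14, 17, 20, 22, 22, 23, 25, 17, 18, 24]
t=6: [54, 48, 44, 51, 56, 54, 54, 49, 46, 50, 53, 51]
t=7: [37, 25, 18, 31, 43, 41, 38, 27, 20, 30, 38, 36]
t=8: [17, 39, 49, 29, 10, 6, 15, 38, 50, 30, 11, 8]
t=9: [37, 15, 24, 31, 29, 22, 36, 16, 25, 31, 30, 24]
t=10: [18, 40, 43, 31, 35, 47, 20, 41, 43, 30, 33, 45]
t=11: [42, 11, 10, 22, 19, 18, 44, 13, 11, 24, 20, 18]
t=12: [14, 29, 35, 49, 56, 54, 17, 32, 36, 48, 56, 55]
t=13: [42, 30, 19, 28, 43, 44, 42, 28, 16, 26, 43, 45]
t=14: [12, 31, 47, 36, 14, 12, 13, 32, 46, 36, 15, 12]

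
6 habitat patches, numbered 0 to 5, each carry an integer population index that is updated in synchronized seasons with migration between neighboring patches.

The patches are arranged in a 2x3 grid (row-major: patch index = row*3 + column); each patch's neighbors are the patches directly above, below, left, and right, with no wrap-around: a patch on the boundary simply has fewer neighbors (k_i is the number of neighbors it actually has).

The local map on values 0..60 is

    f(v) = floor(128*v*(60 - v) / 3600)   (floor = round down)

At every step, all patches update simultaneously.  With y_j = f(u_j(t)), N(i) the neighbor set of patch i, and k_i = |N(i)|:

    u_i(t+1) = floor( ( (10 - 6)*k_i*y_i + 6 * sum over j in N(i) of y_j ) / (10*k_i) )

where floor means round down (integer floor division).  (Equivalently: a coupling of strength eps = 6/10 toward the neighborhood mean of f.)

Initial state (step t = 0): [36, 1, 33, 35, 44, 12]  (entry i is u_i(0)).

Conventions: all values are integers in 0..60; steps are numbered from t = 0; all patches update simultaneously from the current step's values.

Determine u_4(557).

Answer: u_4(557) = 31
Key observation: The state at step 3, [31, 31, 31, 31, 31, 31], reappears at step 4: the system is in a cycle of period 1 from step 3 on.  Therefore the state at step 557 equals the state at step 3 + ((557 - 3) mod 1) = 3, which is [31, 31, 31, 31, 31, 31].

Derivation:
t=0: [36, 1, 33, 35, 44, 12]
t=1: [21, 18, 19, 28, 20, 24]
t=2: [28, 27, 27, 29, 28, 28]
t=3: [31, 31, 31, 31, 31, 31]
t=4: [31, 31, 31, 31, 31, 31]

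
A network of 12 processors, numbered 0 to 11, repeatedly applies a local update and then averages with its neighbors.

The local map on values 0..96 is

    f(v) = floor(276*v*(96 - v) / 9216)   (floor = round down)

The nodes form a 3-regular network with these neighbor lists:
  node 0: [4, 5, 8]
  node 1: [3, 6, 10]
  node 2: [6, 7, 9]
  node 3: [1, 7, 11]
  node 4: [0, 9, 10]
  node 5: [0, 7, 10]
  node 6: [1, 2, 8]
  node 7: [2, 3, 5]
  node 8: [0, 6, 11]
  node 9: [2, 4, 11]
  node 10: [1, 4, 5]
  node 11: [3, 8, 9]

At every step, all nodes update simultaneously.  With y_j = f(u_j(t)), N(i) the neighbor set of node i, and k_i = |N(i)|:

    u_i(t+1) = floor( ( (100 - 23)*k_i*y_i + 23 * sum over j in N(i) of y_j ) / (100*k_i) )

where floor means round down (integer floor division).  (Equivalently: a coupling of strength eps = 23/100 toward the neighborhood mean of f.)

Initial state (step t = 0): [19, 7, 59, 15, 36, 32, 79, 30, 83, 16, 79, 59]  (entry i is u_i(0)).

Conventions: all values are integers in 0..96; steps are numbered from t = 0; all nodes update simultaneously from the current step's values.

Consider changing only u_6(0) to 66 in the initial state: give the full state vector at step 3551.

Simulating step by step:
t=0: [19, 7, 59, 15, 36, 32, 66, 30, 83, 16, 79, 59]
t=1: [45, 24, 62, 38, 58, 57, 54, 57, 37, 44, 41, 58]
t=2: [67, 54, 63, 64, 66, 66, 65, 65, 65, 67, 65, 66]
t=3: [58, 65, 61, 61, 58, 59, 60, 60, 59, 58, 60, 59]
t=4: [65, 60, 63, 63, 65, 64, 63, 63, 65, 65, 63, 64]
t=5: [60, 63, 61, 62, 60, 61, 62, 61, 60, 60, 61, 60]
t=6: [63, 62, 63, 63, 63, 63, 63, 63, 63, 63, 63, 63]
t=7: [62, 62, 62, 62, 62, 62, 62, 62, 62, 62, 62, 62]
t=8: [63, 63, 63, 63, 63, 63, 63, 63, 63, 63, 63, 63]
t=9: [62, 62, 62, 62, 62, 62, 62, 62, 62, 62, 62, 62]

Answer: [62, 62, 62, 62, 62, 62, 62, 62, 62, 62, 62, 62]
Key observation: The state at step 7, [62, 62, 62, 62, 62, 62, 62, 62, 62, 62, 62, 62], reappears at step 9: the system is in a cycle of period 2 from step 7 on.  Therefore the state at step 3551 equals the state at step 7 + ((3551 - 7) mod 2) = 7, which is [62, 62, 62, 62, 62, 62, 62, 62, 62, 62, 62, 62].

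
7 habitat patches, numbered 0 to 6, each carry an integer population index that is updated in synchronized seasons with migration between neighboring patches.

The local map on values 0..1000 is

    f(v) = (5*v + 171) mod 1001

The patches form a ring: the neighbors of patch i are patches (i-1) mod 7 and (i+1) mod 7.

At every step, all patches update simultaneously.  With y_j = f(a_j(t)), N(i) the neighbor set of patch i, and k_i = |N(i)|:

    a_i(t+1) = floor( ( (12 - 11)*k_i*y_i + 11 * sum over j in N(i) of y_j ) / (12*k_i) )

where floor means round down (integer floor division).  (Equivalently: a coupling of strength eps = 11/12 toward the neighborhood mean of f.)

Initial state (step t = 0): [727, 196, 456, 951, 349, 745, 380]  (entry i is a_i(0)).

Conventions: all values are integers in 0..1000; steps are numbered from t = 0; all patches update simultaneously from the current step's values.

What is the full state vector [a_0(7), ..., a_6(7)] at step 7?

Answer: [738, 403, 866, 438, 509, 385, 201]

Derivation:
t=0: [727, 196, 456, 951, 349, 745, 380]
t=1: [167, 586, 528, 702, 908, 525, 783]
t=2: [82, 381, 423, 751, 733, 427, 373]
t=3: [97, 402, 480, 588, 631, 422, 408]
t=4: [232, 576, 178, 417, 204, 267, 445]
t=5: [230, 182, 143, 135, 363, 309, 415]
t=6: [175, 559, 498, 928, 797, 622, 494]
t=7: [738, 403, 866, 438, 509, 385, 201]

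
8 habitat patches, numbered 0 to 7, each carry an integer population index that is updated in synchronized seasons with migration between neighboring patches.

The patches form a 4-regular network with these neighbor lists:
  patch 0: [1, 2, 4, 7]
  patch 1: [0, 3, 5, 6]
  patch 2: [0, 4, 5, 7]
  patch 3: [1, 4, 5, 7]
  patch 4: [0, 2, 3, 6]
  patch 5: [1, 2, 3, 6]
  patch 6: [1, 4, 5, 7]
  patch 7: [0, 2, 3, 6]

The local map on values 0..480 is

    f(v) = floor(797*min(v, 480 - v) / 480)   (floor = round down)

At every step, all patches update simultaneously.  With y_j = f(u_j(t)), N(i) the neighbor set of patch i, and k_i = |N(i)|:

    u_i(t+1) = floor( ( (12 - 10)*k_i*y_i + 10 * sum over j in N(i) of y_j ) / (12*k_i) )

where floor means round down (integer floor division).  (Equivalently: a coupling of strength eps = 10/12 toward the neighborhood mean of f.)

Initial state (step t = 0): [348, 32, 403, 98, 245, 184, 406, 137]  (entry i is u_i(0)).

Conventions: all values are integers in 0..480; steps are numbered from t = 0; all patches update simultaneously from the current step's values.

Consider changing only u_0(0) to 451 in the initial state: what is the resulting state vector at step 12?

Answer: [340, 345, 340, 339, 346, 345, 339, 346]
Key observation: This trace re-runs the system from the modified initial state.

Derivation:
t=0: [451, 32, 403, 98, 245, 184, 406, 137]
t=1: [174, 141, 223, 230, 160, 147, 223, 133]
t=2: [274, 306, 273, 264, 337, 322, 262, 330]
t=3: [289, 323, 284, 275, 332, 324, 276, 334]
t=4: [276, 304, 275, 266, 315, 306, 265, 315]
t=5: [301, 327, 300, 293, 334, 327, 293, 334]
t=6: [265, 286, 265, 258, 293, 286, 258, 293]
t=7: [329, 348, 329, 324, 353, 348, 324, 353]
t=8: [226, 242, 226, 221, 247, 242, 221, 247]
t=9: [383, 378, 383, 386, 373, 378, 386, 373]
t=10: [169, 161, 169, 170, 161, 161, 170, 161]
t=11: [271, 275, 271, 269, 278, 275, 269, 278]
t=12: [340, 345, 340, 339, 346, 345, 339, 346]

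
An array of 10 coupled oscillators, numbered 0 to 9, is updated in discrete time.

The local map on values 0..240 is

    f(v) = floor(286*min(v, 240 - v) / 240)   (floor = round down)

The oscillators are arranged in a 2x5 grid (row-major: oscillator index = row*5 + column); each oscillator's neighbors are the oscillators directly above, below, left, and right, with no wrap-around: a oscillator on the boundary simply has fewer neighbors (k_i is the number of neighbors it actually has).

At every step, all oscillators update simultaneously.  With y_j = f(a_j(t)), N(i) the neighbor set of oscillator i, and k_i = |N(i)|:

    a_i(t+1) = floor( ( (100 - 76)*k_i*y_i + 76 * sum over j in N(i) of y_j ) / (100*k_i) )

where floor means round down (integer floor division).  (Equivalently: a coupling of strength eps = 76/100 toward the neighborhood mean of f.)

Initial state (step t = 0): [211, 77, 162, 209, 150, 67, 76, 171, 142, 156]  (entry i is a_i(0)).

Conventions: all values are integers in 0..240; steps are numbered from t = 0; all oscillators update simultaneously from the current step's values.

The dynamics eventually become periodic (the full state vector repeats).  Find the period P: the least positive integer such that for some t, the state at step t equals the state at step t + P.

Answer: 10
Key observation: The state at step 14, [141, 141, 141, 141, 141, 141, 141, 141, 141, 141], reappears at step 24 — and no state repeats earlier — so the cycle the system enters has period 10.

Derivation:
t=0: [211, 77, 162, 209, 150, 67, 76, 171, 142, 156]
t=1: [72, 76, 75, 88, 77, 66, 85, 95, 83, 108]
t=2: [84, 91, 99, 95, 110, 89, 95, 100, 110, 102]
t=3: [105, 109, 114, 123, 120, 106, 111, 120, 120, 128]
t=4: [126, 130, 136, 140, 137, 127, 132, 138, 139, 140]
t=5: [133, 129, 123, 121, 119, 132, 128, 123, 119, 120]
t=6: [129, 132, 137, 140, 141, 129, 133, 137, 141, 141]
t=7: [130, 127, 122, 118, 117, 130, 127, 122, 118, 117]
t=8: [132, 134, 138, 139, 139, 132, 134, 138, 139, 139]
t=9: [127, 125, 122, 120, 120, 127, 125, 122, 120, 120]
t=10: [135, 137, 140, 142, 143, 135, 137, 140, 142, 143]
t=11: [123, 122, 119, 116, 115, 123, 122, 119, 116, 115]
t=12: [139, 140, 139, 138, 137, 139, 140, 139, 138, 137]
t=13: [119, 119, 120, 121, 121, 119, 119, 120, 121, 121]
t=14: [141, 141, 141, 141, 141, 141, 141, 141, 141, 141]
t=15: [117, 117, 117, 117, 117, 117, 117, 117, 117, 117]
t=16: [139, 139, 139, 139, 139, 139, 139, 139, 139, 139]
t=17: [120, 120, 120, 120, 120, 120, 120, 120, 120, 120]
t=18: [143, 143, 143, 143, 143, 143, 143, 143, 143, 143]
t=19: [115, 115, 115, 115, 115, 115, 115, 115, 115, 115]
t=20: [137, 137, 137, 137, 137, 137, 137, 137, 137, 137]
t=21: [122, 122, 122, 122, 122, 122, 122, 122, 122, 122]
t=22: [140, 140, 140, 140, 140, 140, 140, 140, 140, 140]
t=23: [119, 119, 119, 119, 119, 119, 119, 119, 119, 119]
t=24: [141, 141, 141, 141, 141, 141, 141, 141, 141, 141]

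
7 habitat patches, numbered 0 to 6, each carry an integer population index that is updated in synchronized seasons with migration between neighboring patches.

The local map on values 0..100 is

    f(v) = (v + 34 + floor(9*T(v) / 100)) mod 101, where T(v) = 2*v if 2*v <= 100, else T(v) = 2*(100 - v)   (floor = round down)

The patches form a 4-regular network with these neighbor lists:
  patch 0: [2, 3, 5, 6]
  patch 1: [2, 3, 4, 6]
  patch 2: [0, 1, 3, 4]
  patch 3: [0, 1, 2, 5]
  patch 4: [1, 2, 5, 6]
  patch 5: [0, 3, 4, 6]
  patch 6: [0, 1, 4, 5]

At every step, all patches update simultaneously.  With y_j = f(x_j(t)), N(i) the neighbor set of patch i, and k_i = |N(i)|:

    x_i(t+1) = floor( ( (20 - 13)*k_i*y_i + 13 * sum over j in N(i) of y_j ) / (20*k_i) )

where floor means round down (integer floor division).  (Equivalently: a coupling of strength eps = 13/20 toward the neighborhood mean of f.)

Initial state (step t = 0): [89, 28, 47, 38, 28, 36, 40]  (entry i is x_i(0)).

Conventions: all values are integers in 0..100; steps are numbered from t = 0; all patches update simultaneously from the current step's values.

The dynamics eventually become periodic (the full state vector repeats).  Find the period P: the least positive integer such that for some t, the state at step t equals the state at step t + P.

Answer: 8
Key observation: The state at step 5, [16, 16, 16, 16, 16, 16, 16], reappears at step 13 — and no state repeats earlier — so the cycle the system enters has period 8.

Derivation:
t=0: [89, 28, 47, 38, 28, 36, 40]
t=1: [60, 74, 69, 68, 74, 67, 66]
t=2: [3, 8, 7, 5, 8, 5, 6]
t=3: [39, 41, 41, 39, 41, 39, 40]
t=4: [80, 81, 81, 80, 81, 80, 81]
t=5: [16, 16, 16, 16, 16, 16, 16]
t=6: [52, 52, 52, 52, 52, 52, 52]
t=7: [94, 94, 94, 94, 94, 94, 94]
t=8: [28, 28, 28, 28, 28, 28, 28]
t=9: [67, 67, 67, 67, 67, 67, 67]
t=10: [5, 5, 5, 5, 5, 5, 5]
t=11: [39, 39, 39, 39, 39, 39, 39]
t=12: [80, 80, 80, 80, 80, 80, 80]
t=13: [16, 16, 16, 16, 16, 16, 16]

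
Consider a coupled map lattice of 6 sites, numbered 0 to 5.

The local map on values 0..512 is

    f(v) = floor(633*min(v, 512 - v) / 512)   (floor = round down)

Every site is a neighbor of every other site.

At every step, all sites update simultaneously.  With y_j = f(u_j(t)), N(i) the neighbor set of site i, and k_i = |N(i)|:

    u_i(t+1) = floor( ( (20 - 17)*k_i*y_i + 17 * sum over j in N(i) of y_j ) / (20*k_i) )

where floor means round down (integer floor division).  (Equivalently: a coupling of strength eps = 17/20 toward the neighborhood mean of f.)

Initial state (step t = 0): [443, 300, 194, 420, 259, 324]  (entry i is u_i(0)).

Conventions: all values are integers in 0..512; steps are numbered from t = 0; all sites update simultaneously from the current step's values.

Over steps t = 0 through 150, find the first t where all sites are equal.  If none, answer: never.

Simulating step by step:
t=0: [443, 300, 194, 420, 259, 324]  (not all equal)
t=1: [209, 206, 206, 209, 205, 206]  (not all equal)
t=2: [255, 255, 255, 255, 255, 255]  (all equal)

Answer: 2
Key observation: Synchronization is absorbing here: once all sites are equal they stay equal, and step 2 is the first all-equal step.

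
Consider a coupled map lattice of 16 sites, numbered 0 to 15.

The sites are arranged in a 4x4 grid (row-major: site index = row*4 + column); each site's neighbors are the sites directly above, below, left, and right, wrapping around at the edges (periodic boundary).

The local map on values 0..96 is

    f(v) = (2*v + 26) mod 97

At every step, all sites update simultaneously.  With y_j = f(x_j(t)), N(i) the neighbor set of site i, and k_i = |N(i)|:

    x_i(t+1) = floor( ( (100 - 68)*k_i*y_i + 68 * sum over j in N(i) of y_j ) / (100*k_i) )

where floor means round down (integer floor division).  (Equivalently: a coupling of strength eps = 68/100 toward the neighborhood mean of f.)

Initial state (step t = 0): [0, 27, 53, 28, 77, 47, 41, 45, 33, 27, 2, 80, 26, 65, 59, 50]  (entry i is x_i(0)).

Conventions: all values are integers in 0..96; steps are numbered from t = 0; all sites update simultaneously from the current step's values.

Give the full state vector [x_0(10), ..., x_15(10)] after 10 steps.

Simulating step by step:
t=0: [0, 27, 53, 28, 77, 47, 41, 45, 33, 27, 2, 80, 26, 65, 59, 50]
t=1: [63, 49, 48, 44, 53, 50, 21, 51, 85, 60, 48, 57, 59, 67, 41, 59]
t=2: [39, 37, 28, 32, 31, 39, 40, 37, 30, 35, 37, 31, 43, 42, 30, 35]
t=3: [35, 19, 58, 60, 45, 35, 19, 47, 76, 49, 48, 60, 39, 38, 60, 78]
t=4: [54, 61, 52, 58, 56, 60, 52, 38, 43, 43, 40, 52, 47, 26, 42, 53]
t=5: [39, 49, 34, 33, 31, 39, 26, 27, 23, 30, 18, 21, 35, 42, 30, 30]
t=6: [53, 29, 78, 74, 56, 49, 66, 81, 80, 53, 73, 72, 60, 54, 70, 85]
t=7: [53, 58, 76, 60, 54, 46, 66, 71, 62, 49, 64, 67, 43, 52, 55, 46]
t=8: [36, 43, 58, 51, 42, 35, 58, 58, 41, 36, 50, 54, 28, 31, 45, 34]
t=9: [24, 43, 33, 41, 30, 43, 50, 35, 26, 38, 26, 42, 59, 48, 49, 58]
t=10: [50, 39, 43, 55, 72, 27, 57, 54, 50, 34, 37, 54, 52, 23, 49, 31]

Answer: [50, 39, 43, 55, 72, 27, 57, 54, 50, 34, 37, 54, 52, 23, 49, 31]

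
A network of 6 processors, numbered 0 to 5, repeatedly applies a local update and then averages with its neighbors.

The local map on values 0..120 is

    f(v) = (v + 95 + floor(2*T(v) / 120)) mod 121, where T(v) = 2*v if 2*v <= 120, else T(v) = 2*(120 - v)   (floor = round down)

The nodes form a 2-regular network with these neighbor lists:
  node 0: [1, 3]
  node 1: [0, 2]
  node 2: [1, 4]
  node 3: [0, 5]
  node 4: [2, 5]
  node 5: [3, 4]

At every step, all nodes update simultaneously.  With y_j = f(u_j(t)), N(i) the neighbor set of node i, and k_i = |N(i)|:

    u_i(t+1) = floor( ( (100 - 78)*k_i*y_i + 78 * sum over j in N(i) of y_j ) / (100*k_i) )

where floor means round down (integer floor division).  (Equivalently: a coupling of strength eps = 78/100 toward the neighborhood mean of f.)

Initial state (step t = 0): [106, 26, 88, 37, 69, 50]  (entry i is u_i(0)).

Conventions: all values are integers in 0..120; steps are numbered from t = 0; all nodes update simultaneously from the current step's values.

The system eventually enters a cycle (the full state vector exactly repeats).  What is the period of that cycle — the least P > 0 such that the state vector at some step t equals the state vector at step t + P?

Simulating step by step:
t=0: [106, 26, 88, 37, 69, 50]
t=1: [22, 55, 31, 43, 44, 27]
t=2: [44, 54, 20, 49, 6, 14]
t=3: [24, 58, 76, 55, 109, 72]
t=4: [50, 73, 56, 71, 56, 54]
t=5: [42, 32, 37, 31, 30, 36]
t=6: [8, 12, 7, 12, 10, 6]
t=7: [106, 103, 105, 103, 102, 104]
t=8: [77, 78, 77, 78, 77, 76]
t=9: [52, 52, 52, 51, 51, 52]
t=10: [26, 27, 26, 26, 26, 26]
t=11: [0, 0, 0, 0, 0, 0]
t=12: [95, 95, 95, 95, 95, 95]
t=13: [69, 69, 69, 69, 69, 69]
t=14: [44, 44, 44, 44, 44, 44]
t=15: [19, 19, 19, 19, 19, 19]
t=16: [114, 114, 114, 114, 114, 114]
t=17: [88, 88, 88, 88, 88, 88]
t=18: [63, 63, 63, 63, 63, 63]
t=19: [38, 38, 38, 38, 38, 38]
t=20: [13, 13, 13, 13, 13, 13]
t=21: [108, 108, 108, 108, 108, 108]
t=22: [82, 82, 82, 82, 82, 82]
t=23: [57, 57, 57, 57, 57, 57]
t=24: [32, 32, 32, 32, 32, 32]
t=25: [7, 7, 7, 7, 7, 7]
t=26: [102, 102, 102, 102, 102, 102]
t=27: [76, 76, 76, 76, 76, 76]
t=28: [51, 51, 51, 51, 51, 51]
t=29: [26, 26, 26, 26, 26, 26]
t=30: [0, 0, 0, 0, 0, 0]

Answer: 19
Key observation: The state at step 11, [0, 0, 0, 0, 0, 0], reappears at step 30 — and no state repeats earlier — so the cycle the system enters has period 19.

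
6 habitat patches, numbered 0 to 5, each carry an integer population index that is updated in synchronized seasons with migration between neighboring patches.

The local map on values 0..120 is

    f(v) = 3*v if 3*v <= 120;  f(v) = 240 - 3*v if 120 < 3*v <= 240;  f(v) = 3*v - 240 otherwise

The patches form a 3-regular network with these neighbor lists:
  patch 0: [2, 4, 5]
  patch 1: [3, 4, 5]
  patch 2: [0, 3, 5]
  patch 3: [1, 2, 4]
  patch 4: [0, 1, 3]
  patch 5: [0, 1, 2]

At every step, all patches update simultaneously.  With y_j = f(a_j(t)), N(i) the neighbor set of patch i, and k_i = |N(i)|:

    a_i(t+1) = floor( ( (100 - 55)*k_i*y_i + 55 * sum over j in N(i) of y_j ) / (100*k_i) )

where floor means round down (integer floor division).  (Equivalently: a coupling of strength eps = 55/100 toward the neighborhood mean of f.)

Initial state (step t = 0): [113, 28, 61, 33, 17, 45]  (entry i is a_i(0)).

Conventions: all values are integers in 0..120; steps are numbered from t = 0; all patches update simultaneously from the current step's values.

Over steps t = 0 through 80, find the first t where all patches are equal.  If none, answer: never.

Answer: never
Key observation: The state at step 27 reappears at step 31 — the system is in a cycle of period 4 from step 27 on.  No step 0..31 is synchronized, and the cycle repeats forever, so no step up to 80 (or ever) has all patches equal.

Derivation:
t=0: [113, 28, 61, 33, 17, 45]  (not all equal)
t=1: [83, 84, 81, 79, 74, 91]  (not all equal)
t=2: [13, 15, 9, 7, 12, 19]  (not all equal)
t=3: [39, 41, 33, 29, 35, 46]  (not all equal)
t=4: [108, 106, 100, 98, 106, 106]  (not all equal)
t=5: [77, 73, 66, 63, 74, 75]  (not all equal)
t=6: [17, 24, 32, 37, 22, 19]  (not all equal)
t=7: [63, 75, 83, 92, 72, 65]  (not all equal)
t=8: [37, 26, 28, 25, 29, 34]  (not all equal)
t=9: [100, 83, 90, 79, 87, 95]  (not all equal)
t=10: [44, 16, 33, 12, 22, 38]  (not all equal)
t=11: [99, 61, 91, 55, 64, 98]  (not all equal)
t=12: [50, 58, 48, 59, 56, 51]  (not all equal)
t=13: [87, 70, 87, 71, 72, 85]  (not all equal)
t=14: [20, 25, 21, 25, 25, 19]  (not all equal)
t=15: [62, 71, 63, 72, 72, 61]  (not all equal)
t=16: [48, 31, 47, 29, 30, 49]  (not all equal)
t=17: [94, 91, 95, 90, 91, 94]  (not all equal)
t=18: [40, 34, 41, 33, 34, 40]  (not all equal)
t=19: [116, 104, 114, 103, 104, 116]  (not all equal)
t=20: [100, 78, 98, 76, 78, 100]  (not all equal)
t=21: [49, 17, 48, 17, 17, 49]  (not all equal)
t=22: [85, 58, 86, 59, 58, 85]  (not all equal)
t=23: [24, 56, 25, 55, 56, 24]  (not all equal)
t=24: [72, 72, 73, 73, 72, 72]  (not all equal)
t=25: [23, 23, 22, 22, 23, 23]  (not all equal)
t=26: [68, 68, 67, 67, 68, 68]  (not all equal)
t=27: [36, 36, 37, 37, 36, 36]  (not all equal)
t=28: [108, 108, 109, 109, 108, 108]  (not all equal)
t=29: [84, 84, 85, 85, 84, 84]  (not all equal)
t=30: [12, 12, 13, 13, 12, 12]  (not all equal)
t=31: [36, 36, 37, 37, 36, 36]  (not all equal)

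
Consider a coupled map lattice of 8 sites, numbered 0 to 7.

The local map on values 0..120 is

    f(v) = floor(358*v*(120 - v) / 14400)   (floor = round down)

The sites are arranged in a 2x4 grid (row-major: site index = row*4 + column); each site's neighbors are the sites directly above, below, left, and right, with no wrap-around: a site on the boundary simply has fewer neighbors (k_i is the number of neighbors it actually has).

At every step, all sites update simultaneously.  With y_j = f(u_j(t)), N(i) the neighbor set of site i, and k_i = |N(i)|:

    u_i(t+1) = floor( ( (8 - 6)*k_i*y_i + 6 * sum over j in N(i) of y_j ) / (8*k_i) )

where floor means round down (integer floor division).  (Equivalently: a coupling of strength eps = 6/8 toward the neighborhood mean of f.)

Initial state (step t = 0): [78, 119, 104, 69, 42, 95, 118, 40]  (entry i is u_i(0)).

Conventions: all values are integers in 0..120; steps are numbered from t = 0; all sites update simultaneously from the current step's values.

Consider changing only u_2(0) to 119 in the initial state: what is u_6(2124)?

Simulating step by step:
t=0: [78, 119, 119, 69, 42, 95, 118, 40]
t=1: [51, 36, 24, 52, 72, 36, 36, 54]
t=2: [81, 73, 73, 76, 82, 77, 73, 82]
t=3: [80, 82, 84, 81, 79, 82, 82, 82]
t=4: [78, 77, 76, 76, 78, 77, 76, 77]
t=5: [81, 82, 82, 82, 81, 82, 82, 82]
t=6: [77, 77, 77, 77, 77, 77, 77, 77]
t=7: [82, 82, 82, 82, 82, 82, 82, 82]
t=8: [77, 77, 77, 77, 77, 77, 77, 77]

Answer: u_6(2124) = 77
Key observation: The state at step 6, [77, 77, 77, 77, 77, 77, 77, 77], reappears at step 8: the system is in a cycle of period 2 from step 6 on.  Therefore the state at step 2124 equals the state at step 6 + ((2124 - 6) mod 2) = 6, which is [77, 77, 77, 77, 77, 77, 77, 77].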